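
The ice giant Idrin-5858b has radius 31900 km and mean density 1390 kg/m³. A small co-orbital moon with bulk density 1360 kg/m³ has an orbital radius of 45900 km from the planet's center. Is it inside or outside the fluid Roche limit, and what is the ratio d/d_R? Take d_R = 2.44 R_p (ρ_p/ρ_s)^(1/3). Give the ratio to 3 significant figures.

d_R = 2.44 × (31900 km) × (1390/1360)^(1/3) = 78400 km
d/d_R = (45900) / (78400) = 0.585
Since d/d_R < 1, the body is inside the Roche limit.

inside; d/d_R ≈ 0.585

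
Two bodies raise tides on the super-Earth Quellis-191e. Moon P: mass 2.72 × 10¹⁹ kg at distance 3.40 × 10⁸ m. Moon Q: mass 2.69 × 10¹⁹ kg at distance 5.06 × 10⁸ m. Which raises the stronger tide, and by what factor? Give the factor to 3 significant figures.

Moon P, by a factor of ≈ 3.33

Tidal acceleration ∝ M/d³, so compare M/d³ for each.
Moon P: (2.72 × 10¹⁹) / (3.40 × 10⁸)³ = 6.920 × 10⁻⁷
Moon Q: (2.69 × 10¹⁹) / (5.06 × 10⁸)³ = 2.076 × 10⁻⁷
Ratio (larger/smaller) = 3.33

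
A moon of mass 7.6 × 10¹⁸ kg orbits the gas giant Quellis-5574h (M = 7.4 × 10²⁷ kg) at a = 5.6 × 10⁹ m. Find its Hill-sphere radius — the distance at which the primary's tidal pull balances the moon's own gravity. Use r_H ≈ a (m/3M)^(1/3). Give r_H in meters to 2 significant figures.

r_H ≈ a (m/3M)^(1/3)
    = (5.6 × 10⁹) × (7.6 × 10¹⁸ / (3 × 7.4 × 10²⁷))^(1/3)
    = 3.9 × 10⁶ m

3.9 × 10⁶ m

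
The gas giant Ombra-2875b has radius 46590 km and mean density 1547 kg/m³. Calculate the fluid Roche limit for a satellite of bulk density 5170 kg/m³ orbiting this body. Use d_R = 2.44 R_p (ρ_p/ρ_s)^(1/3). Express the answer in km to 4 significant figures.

d_R = 2.44 × 46590 km × (1547/5170)^(1/3)
    = 76040 km

76040 km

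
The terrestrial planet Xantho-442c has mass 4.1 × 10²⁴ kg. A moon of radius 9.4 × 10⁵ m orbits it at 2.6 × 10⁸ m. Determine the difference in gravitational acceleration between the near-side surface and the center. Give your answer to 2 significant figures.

Δa = 2GMr/d³
   = 2 × (6.674 × 10⁻¹¹) × (4.1 × 10²⁴) × (9.4 × 10⁵) / (2.6 × 10⁸)³
   = 2.9 × 10⁻⁵ m/s²

2.9 × 10⁻⁵ m/s²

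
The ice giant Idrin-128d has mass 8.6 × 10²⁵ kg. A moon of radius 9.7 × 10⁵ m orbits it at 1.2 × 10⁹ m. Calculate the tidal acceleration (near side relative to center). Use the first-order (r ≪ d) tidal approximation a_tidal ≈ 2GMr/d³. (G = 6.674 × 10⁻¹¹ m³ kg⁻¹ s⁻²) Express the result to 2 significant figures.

6.4 × 10⁻⁶ m/s²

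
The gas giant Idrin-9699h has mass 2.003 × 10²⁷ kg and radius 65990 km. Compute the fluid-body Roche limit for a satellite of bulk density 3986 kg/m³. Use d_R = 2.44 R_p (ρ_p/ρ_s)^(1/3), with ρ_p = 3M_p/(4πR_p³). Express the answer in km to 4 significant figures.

1.203 × 10⁵ km

ρ_p = 3M_p/(4πR_p³) = 3 × (2.003 × 10²⁷) / (4π × (6.599 × 10⁷ m)³) = 1664 kg/m³
d_R = 2.44 × 65990 km × (1664/3986)^(1/3)
    = 1.203 × 10⁵ km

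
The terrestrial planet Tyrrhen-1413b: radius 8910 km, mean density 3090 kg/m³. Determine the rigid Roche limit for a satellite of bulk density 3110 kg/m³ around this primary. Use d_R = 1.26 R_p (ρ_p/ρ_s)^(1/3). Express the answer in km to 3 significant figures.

11200 km

d_R = 1.26 × 8910 km × (3090/3110)^(1/3)
    = 11200 km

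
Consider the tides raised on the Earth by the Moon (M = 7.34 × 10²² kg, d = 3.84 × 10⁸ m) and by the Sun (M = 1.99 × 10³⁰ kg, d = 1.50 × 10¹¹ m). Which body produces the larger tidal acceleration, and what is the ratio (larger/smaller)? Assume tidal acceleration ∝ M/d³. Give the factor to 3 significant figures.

The Moon, by a factor of ≈ 2.20

Tidal stretch scales as M/d³; compute that for each body.
The Moon: (7.34 × 10²²) / (3.84 × 10⁸)³ = 1.296 × 10⁻³
The Sun: (1.99 × 10³⁰) / (1.50 × 10¹¹)³ = 5.896 × 10⁻⁴
Ratio (larger/smaller) = 2.20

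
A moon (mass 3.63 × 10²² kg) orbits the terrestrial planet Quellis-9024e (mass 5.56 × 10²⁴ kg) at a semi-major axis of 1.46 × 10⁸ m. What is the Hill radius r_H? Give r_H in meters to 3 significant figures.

1.89 × 10⁷ m

r_H ≈ a (m/3M)^(1/3)
    = (1.46 × 10⁸) × (3.63 × 10²² / (3 × 5.56 × 10²⁴))^(1/3)
    = 1.89 × 10⁷ m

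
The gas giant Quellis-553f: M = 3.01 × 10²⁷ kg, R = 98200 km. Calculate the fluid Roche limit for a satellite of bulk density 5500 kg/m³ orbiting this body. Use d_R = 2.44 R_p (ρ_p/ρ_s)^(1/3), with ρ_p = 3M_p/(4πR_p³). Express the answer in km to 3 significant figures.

ρ_p = 3M_p/(4πR_p³) = 3 × (3.01 × 10²⁷) / (4π × (9.82 × 10⁷ m)³) = 759 kg/m³
d_R = 2.44 × 98200 km × (759/5500)^(1/3)
    = 1.24 × 10⁵ km

1.24 × 10⁵ km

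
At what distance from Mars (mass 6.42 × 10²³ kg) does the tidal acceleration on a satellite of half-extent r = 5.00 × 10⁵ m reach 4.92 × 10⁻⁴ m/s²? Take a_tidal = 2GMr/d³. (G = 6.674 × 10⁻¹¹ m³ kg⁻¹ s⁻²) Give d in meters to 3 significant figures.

2GMr/d³ = a_tidal  ⇒  d = (2GMr / a_tidal)^(1/3)
d = (2 × 6.674×10⁻¹¹ × (6.42 × 10²³) × (5.00 × 10⁵) / (4.92 × 10⁻⁴))^(1/3)
  = 4.43 × 10⁷ m

4.43 × 10⁷ m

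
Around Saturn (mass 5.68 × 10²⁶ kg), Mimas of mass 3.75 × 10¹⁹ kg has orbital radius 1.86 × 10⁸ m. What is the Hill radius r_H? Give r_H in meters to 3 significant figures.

r_H ≈ a (m/3M)^(1/3)
    = (1.86 × 10⁸) × (3.75 × 10¹⁹ / (3 × 5.68 × 10²⁶))^(1/3)
    = 5.21 × 10⁵ m

5.21 × 10⁵ m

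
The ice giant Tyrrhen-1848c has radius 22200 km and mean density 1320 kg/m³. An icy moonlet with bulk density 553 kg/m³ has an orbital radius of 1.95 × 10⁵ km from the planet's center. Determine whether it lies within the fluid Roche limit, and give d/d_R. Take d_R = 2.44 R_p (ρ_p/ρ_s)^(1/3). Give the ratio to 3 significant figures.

d_R = 2.44 × (22200 km) × (1320/553)^(1/3) = 72390 km
d/d_R = (1.95 × 10⁵) / (72390) = 2.69
Since d/d_R > 1, the body is outside the Roche limit.

outside; d/d_R ≈ 2.69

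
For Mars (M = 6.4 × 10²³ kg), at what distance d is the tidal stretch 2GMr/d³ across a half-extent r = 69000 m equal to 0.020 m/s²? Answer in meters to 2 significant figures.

2GMr/d³ = a_tidal  ⇒  d = (2GMr / a_tidal)^(1/3)
d = (2 × 6.674×10⁻¹¹ × (6.4 × 10²³) × (69000) / (0.020))^(1/3)
  = 6.7 × 10⁶ m

6.7 × 10⁶ m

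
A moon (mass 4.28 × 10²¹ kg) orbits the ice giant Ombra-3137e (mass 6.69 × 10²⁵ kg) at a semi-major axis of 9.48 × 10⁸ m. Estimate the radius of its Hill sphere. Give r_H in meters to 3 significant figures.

r_H ≈ a (m/3M)^(1/3)
    = (9.48 × 10⁸) × (4.28 × 10²¹ / (3 × 6.69 × 10²⁵))^(1/3)
    = 2.63 × 10⁷ m

2.63 × 10⁷ m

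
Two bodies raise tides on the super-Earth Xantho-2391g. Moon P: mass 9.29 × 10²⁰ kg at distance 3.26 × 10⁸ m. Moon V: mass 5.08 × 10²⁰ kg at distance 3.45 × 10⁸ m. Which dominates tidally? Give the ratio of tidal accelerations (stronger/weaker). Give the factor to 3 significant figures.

Moon P, by a factor of ≈ 2.17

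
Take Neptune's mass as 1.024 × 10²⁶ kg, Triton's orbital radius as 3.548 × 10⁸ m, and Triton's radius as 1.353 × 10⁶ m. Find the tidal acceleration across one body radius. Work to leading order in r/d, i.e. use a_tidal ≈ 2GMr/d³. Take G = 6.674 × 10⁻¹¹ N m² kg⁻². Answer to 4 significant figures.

a_tidal = 2GMr/d³
        = 2 × (6.674 × 10⁻¹¹) × (1.024 × 10²⁶) × (1.353 × 10⁶) / (3.548 × 10⁸)³
        = 4.141 × 10⁻⁴ m/s²

4.141 × 10⁻⁴ m/s²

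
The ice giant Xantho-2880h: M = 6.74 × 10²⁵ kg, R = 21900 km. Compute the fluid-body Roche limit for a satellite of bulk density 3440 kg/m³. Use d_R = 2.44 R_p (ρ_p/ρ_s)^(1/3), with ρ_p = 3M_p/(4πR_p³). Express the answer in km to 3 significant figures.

40800 km

ρ_p = 3M_p/(4πR_p³) = 3 × (6.74 × 10²⁵) / (4π × (2.19 × 10⁷ m)³) = 1530 kg/m³
d_R = 2.44 × 21900 km × (1530/3440)^(1/3)
    = 40800 km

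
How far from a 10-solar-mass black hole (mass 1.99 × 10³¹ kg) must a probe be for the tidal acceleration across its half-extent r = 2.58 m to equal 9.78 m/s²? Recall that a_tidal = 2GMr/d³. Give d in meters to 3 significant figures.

8.88 × 10⁶ m

2GMr/d³ = a_tidal  ⇒  d = (2GMr / a_tidal)^(1/3)
d = (2 × 6.674×10⁻¹¹ × (1.99 × 10³¹) × (2.58) / (9.78))^(1/3)
  = 8.88 × 10⁶ m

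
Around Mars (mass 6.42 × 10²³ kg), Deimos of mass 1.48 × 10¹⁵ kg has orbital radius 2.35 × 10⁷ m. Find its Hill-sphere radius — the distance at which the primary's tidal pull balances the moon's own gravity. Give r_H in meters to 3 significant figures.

2.15 × 10⁴ m

r_H ≈ a (m/3M)^(1/3)
    = (2.35 × 10⁷) × (1.48 × 10¹⁵ / (3 × 6.42 × 10²³))^(1/3)
    = 2.15 × 10⁴ m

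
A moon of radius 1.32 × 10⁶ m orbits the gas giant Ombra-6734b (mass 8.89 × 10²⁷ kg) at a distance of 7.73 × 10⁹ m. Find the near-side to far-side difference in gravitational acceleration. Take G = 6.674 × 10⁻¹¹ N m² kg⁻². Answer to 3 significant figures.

6.78 × 10⁻⁶ m/s²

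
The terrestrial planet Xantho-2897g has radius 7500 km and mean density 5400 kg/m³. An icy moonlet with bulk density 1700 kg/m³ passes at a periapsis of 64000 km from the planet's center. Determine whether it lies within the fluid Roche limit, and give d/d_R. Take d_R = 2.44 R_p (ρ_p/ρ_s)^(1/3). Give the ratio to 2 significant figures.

outside; d/d_R ≈ 2.4

d_R = 2.44 × (7500 km) × (5400/1700)^(1/3) = 26900 km
d/d_R = (64000) / (26900) = 2.4
Since d/d_R > 1, the body is outside the Roche limit.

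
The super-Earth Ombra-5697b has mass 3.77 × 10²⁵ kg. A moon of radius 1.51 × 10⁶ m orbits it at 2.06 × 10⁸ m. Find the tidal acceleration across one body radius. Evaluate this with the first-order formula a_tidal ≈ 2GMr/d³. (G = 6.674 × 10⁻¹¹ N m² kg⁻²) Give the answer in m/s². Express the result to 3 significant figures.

8.69 × 10⁻⁴ m/s²

The tidal stretch is the gradient of GM/d² times the body's extent r, hence the 1/d³ dependence.
a_tidal = 2GMr/d³
        = 2 × (6.674 × 10⁻¹¹) × (3.77 × 10²⁵) × (1.51 × 10⁶) / (2.06 × 10⁸)³
        = 8.69 × 10⁻⁴ m/s²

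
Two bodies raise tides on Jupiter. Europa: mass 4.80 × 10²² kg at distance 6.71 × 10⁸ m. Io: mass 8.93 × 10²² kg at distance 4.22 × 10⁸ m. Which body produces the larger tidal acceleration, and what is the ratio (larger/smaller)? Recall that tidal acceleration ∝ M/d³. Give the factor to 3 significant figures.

Tidal acceleration ∝ M/d³, so compare M/d³ for each.
Europa: (4.80 × 10²²) / (6.71 × 10⁸)³ = 1.589 × 10⁻⁴
Io: (8.93 × 10²²) / (4.22 × 10⁸)³ = 1.188 × 10⁻³
Ratio (larger/smaller) = 7.48

Io, by a factor of ≈ 7.48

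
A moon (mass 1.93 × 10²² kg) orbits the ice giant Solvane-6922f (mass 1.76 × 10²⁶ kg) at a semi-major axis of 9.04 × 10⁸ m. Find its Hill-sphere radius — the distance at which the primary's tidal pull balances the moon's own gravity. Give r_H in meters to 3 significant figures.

3.00 × 10⁷ m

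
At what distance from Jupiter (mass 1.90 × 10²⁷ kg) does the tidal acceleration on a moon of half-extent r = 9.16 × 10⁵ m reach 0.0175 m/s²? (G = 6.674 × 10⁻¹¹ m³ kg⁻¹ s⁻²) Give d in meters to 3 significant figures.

2.37 × 10⁸ m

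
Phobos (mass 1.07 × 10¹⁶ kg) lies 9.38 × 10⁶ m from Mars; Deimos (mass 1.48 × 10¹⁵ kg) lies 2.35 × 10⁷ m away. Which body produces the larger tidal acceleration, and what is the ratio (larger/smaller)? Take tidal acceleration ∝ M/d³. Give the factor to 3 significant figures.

Phobos, by a factor of ≈ 114

Tidal stretch scales as M/d³; compute that for each body.
Phobos: (1.07 × 10¹⁶) / (9.38 × 10⁶)³ = 1.297 × 10⁻⁵
Deimos: (1.48 × 10¹⁵) / (2.35 × 10⁷)³ = 1.140 × 10⁻⁷
Ratio (larger/smaller) = 114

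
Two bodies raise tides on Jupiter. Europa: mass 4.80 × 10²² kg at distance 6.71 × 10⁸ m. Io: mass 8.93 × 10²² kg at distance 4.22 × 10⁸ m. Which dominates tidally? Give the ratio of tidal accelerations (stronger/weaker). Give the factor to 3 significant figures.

Io, by a factor of ≈ 7.48

Compare M/d³ for the two perturbers:
Europa: (4.80 × 10²²) / (6.71 × 10⁸)³ = 1.589 × 10⁻⁴
Io: (8.93 × 10²²) / (4.22 × 10⁸)³ = 1.188 × 10⁻³
Ratio (larger/smaller) = 7.48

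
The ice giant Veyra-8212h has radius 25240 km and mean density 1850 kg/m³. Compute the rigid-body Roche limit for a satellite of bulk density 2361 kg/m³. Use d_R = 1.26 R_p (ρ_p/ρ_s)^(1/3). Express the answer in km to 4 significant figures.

29320 km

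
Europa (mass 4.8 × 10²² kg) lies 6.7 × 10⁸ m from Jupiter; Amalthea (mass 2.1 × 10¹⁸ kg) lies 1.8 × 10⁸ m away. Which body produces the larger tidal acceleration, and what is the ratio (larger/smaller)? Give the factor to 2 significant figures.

Europa, by a factor of ≈ 440

Tidal stretch scales as M/d³; compute that for each body.
Europa: (4.8 × 10²²) / (6.7 × 10⁸)³ = 1.596 × 10⁻⁴
Amalthea: (2.1 × 10¹⁸) / (1.8 × 10⁸)³ = 3.601 × 10⁻⁷
Ratio (larger/smaller) = 440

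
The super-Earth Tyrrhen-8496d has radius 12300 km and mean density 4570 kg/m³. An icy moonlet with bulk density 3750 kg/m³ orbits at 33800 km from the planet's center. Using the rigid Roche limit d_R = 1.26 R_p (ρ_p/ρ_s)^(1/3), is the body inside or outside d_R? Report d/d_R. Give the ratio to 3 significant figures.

outside; d/d_R ≈ 2.04

d_R = 1.26 × (12300 km) × (4570/3750)^(1/3) = 16550 km
d/d_R = (33800) / (16550) = 2.04
Since d/d_R > 1, the body is outside the Roche limit.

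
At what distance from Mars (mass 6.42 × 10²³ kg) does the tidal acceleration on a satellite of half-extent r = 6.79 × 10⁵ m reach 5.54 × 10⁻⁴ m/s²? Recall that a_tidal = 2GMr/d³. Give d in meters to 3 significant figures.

4.72 × 10⁷ m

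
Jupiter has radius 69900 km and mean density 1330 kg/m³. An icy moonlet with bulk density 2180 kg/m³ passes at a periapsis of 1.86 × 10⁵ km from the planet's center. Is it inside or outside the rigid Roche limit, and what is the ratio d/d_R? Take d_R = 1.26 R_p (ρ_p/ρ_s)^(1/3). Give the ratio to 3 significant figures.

d_R = 1.26 × (69900 km) × (1330/2180)^(1/3) = 74700 km
d/d_R = (1.86 × 10⁵) / (74700) = 2.49
Since d/d_R > 1, the body is outside the Roche limit.

outside; d/d_R ≈ 2.49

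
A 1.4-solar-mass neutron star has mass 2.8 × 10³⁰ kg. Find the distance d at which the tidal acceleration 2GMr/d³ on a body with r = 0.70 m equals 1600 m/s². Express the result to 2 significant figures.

5.5 × 10⁵ m

2GMr/d³ = a_tidal  ⇒  d = (2GMr / a_tidal)^(1/3)
d = (2 × 6.674×10⁻¹¹ × (2.8 × 10³⁰) × (0.70) / (1600))^(1/3)
  = 5.5 × 10⁵ m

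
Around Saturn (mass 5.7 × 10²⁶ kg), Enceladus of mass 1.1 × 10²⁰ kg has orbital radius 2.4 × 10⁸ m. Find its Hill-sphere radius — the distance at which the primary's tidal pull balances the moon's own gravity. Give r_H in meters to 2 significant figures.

r_H ≈ a (m/3M)^(1/3)
    = (2.4 × 10⁸) × (1.1 × 10²⁰ / (3 × 5.7 × 10²⁶))^(1/3)
    = 9.6 × 10⁵ m

9.6 × 10⁵ m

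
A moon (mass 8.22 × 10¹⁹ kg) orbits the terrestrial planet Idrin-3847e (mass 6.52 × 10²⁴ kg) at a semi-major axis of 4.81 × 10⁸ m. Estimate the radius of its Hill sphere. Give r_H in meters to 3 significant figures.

7.76 × 10⁶ m

r_H ≈ a (m/3M)^(1/3)
    = (4.81 × 10⁸) × (8.22 × 10¹⁹ / (3 × 6.52 × 10²⁴))^(1/3)
    = 7.76 × 10⁶ m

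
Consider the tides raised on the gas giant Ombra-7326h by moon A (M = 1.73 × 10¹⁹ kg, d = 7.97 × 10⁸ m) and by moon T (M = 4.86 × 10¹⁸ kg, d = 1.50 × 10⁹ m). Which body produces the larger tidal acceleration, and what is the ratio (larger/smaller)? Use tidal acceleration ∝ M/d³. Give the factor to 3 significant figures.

Moon A, by a factor of ≈ 23.7

The tide-raising term goes as M/d³ (the gradient of a 1/d² field).
Moon A: (1.73 × 10¹⁹) / (7.97 × 10⁸)³ = 3.417 × 10⁻⁸
Moon T: (4.86 × 10¹⁸) / (1.50 × 10⁹)³ = 1.440 × 10⁻⁹
Ratio (larger/smaller) = 23.7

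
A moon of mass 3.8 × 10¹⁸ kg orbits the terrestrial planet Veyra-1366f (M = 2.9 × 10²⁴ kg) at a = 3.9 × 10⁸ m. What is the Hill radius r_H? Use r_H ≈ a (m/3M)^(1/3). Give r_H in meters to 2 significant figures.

3.0 × 10⁶ m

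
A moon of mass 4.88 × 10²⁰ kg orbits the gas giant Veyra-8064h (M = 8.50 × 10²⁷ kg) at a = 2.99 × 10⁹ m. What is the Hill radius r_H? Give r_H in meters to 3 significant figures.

r_H ≈ a (m/3M)^(1/3)
    = (2.99 × 10⁹) × (4.88 × 10²⁰ / (3 × 8.50 × 10²⁷))^(1/3)
    = 8.00 × 10⁶ m

8.00 × 10⁶ m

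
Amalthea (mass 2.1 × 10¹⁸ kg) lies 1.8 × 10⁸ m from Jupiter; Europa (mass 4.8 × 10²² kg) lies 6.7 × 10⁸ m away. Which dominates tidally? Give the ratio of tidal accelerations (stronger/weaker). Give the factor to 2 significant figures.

Europa, by a factor of ≈ 440

Tidal stretch scales as M/d³; compute that for each body.
Amalthea: (2.1 × 10¹⁸) / (1.8 × 10⁸)³ = 3.601 × 10⁻⁷
Europa: (4.8 × 10²²) / (6.7 × 10⁸)³ = 1.596 × 10⁻⁴
Ratio (larger/smaller) = 440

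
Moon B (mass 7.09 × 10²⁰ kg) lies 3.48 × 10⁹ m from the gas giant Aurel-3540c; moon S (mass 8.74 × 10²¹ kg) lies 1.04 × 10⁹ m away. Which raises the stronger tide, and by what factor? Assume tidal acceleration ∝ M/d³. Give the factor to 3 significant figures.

Moon S, by a factor of ≈ 462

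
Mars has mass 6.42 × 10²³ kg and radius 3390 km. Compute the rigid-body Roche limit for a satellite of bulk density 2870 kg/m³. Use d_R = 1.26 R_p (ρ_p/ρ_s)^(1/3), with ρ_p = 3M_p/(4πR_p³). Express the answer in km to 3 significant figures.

4740 km

ρ_p = 3M_p/(4πR_p³) = 3 × (6.42 × 10²³) / (4π × (3.39 × 10⁶ m)³) = 3930 kg/m³
d_R = 1.26 × 3390 km × (3930/2870)^(1/3)
    = 4740 km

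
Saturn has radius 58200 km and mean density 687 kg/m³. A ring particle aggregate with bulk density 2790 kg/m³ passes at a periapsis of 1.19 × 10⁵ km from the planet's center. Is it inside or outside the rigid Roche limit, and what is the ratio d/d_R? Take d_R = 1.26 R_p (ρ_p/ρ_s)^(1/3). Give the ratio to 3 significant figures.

outside; d/d_R ≈ 2.59

d_R = 1.26 × (58200 km) × (687/2790)^(1/3) = 45960 km
d/d_R = (1.19 × 10⁵) / (45960) = 2.59
Since d/d_R > 1, the body is outside the Roche limit.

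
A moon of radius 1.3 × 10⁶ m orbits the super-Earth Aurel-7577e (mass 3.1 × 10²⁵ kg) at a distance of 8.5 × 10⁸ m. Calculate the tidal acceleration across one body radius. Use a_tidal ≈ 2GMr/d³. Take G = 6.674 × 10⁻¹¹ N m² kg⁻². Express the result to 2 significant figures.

The tidal stretch is the gradient of GM/d² times the body's extent r, hence the 1/d³ dependence.
Δa = 2GMr/d³
   = 2 × (6.674 × 10⁻¹¹) × (3.1 × 10²⁵) × (1.3 × 10⁶) / (8.5 × 10⁸)³
   = 8.8 × 10⁻⁶ m/s²

8.8 × 10⁻⁶ m/s²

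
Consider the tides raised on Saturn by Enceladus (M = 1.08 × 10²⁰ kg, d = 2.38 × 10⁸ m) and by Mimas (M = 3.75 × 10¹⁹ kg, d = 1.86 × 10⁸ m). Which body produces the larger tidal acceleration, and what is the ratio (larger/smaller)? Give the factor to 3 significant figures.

Enceladus, by a factor of ≈ 1.37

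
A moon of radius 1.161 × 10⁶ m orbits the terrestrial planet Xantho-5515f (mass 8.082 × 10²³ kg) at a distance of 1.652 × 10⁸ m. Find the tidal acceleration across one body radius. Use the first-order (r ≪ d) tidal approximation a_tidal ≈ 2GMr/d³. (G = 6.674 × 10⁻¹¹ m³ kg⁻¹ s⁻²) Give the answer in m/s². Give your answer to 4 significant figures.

2.778 × 10⁻⁵ m/s²

a_tidal = 2GMr/d³
        = 2 × (6.674 × 10⁻¹¹) × (8.082 × 10²³) × (1.161 × 10⁶) / (1.652 × 10⁸)³
        = 2.778 × 10⁻⁵ m/s²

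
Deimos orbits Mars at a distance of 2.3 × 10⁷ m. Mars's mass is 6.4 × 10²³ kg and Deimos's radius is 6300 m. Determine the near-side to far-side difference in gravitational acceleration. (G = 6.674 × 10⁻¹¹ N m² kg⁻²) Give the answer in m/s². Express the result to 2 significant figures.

The field gradient is 2GM/d³; across the full diameter 2r the difference is 4GMr/d³.
a_tidal = 4GMr/d³
        = 4 × (6.674 × 10⁻¹¹) × (6.4 × 10²³) × (6300) / (2.3 × 10⁷)³
        = 8.8 × 10⁻⁵ m/s²

8.8 × 10⁻⁵ m/s²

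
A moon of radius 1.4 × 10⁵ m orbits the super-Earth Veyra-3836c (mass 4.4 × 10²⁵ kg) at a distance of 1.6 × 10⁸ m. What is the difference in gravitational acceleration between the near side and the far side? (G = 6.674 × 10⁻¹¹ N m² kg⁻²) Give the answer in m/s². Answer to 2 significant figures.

Δg = 4GMr/d³
   = 4 × (6.674 × 10⁻¹¹) × (4.4 × 10²⁵) × (1.4 × 10⁵) / (1.6 × 10⁸)³
   = 4.0 × 10⁻⁴ m/s²

4.0 × 10⁻⁴ m/s²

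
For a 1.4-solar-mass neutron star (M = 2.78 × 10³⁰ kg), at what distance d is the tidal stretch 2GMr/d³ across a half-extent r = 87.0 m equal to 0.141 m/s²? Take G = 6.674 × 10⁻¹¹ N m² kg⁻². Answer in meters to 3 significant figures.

2GMr/d³ = a_tidal  ⇒  d = (2GMr / a_tidal)^(1/3)
d = (2 × 6.674×10⁻¹¹ × (2.78 × 10³⁰) × (87.0) / (0.141))^(1/3)
  = 6.12 × 10⁷ m

6.12 × 10⁷ m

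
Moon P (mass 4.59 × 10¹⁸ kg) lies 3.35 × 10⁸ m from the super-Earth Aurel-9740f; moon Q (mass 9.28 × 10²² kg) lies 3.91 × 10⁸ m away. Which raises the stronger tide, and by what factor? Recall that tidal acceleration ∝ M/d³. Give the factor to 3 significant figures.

Tidal stretch scales as M/d³; compute that for each body.
Moon P: (4.59 × 10¹⁸) / (3.35 × 10⁸)³ = 1.221 × 10⁻⁷
Moon Q: (9.28 × 10²²) / (3.91 × 10⁸)³ = 1.552 × 10⁻³
Ratio (larger/smaller) = 12700

Moon Q, by a factor of ≈ 12700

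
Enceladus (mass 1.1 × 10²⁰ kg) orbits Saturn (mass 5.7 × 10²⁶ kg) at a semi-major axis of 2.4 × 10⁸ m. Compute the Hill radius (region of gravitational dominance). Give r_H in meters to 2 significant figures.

9.6 × 10⁵ m

r_H ≈ a (m/3M)^(1/3)
    = (2.4 × 10⁸) × (1.1 × 10²⁰ / (3 × 5.7 × 10²⁶))^(1/3)
    = 9.6 × 10⁵ m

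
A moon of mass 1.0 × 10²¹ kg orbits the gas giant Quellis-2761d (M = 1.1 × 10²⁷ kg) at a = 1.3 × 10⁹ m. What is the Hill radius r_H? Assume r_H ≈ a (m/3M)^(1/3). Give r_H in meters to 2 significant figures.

r_H ≈ a (m/3M)^(1/3)
    = (1.3 × 10⁹) × (1.0 × 10²¹ / (3 × 1.1 × 10²⁷))^(1/3)
    = 8.7 × 10⁶ m

8.7 × 10⁶ m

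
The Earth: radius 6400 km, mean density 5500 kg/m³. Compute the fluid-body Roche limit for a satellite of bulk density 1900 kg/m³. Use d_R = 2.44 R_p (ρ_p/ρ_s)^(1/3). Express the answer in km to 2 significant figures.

22000 km

d_R = 2.44 × 6400 km × (5500/1900)^(1/3)
    = 22000 km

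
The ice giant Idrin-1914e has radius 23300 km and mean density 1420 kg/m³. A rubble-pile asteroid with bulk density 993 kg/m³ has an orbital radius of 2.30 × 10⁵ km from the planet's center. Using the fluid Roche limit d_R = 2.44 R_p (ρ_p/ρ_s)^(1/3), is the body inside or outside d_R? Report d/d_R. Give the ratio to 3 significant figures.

outside; d/d_R ≈ 3.59

d_R = 2.44 × (23300 km) × (1420/993)^(1/3) = 64050 km
d/d_R = (2.30 × 10⁵) / (64050) = 3.59
Since d/d_R > 1, the body is outside the Roche limit.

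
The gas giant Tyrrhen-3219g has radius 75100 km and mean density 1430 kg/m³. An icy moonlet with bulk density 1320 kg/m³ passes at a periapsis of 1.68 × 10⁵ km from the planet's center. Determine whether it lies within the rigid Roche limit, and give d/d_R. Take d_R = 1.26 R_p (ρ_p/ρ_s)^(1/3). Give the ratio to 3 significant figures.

outside; d/d_R ≈ 1.73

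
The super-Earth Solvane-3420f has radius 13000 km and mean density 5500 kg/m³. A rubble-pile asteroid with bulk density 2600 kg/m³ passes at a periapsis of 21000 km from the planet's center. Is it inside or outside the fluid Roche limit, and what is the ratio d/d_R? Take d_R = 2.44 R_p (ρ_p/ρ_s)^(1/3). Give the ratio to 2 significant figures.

d_R = 2.44 × (13000 km) × (5500/2600)^(1/3) = 40720 km
d/d_R = (21000) / (40720) = 0.52
Since d/d_R < 1, the body is inside the Roche limit.

inside; d/d_R ≈ 0.52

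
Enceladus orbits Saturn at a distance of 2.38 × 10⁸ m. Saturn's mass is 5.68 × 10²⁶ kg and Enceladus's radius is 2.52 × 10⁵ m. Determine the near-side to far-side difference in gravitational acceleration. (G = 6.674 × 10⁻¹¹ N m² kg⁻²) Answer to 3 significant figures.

Δg = 4GMr/d³
   = 4 × (6.674 × 10⁻¹¹) × (5.68 × 10²⁶) × (2.52 × 10⁵) / (2.38 × 10⁸)³
   = 2.83 × 10⁻³ m/s²

2.83 × 10⁻³ m/s²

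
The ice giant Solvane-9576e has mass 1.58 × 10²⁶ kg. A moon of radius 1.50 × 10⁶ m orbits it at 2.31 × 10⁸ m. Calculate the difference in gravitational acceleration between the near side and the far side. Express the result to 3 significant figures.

5.13 × 10⁻³ m/s²

a_tidal = 4GMr/d³
        = 4 × (6.674 × 10⁻¹¹) × (1.58 × 10²⁶) × (1.50 × 10⁶) / (2.31 × 10⁸)³
        = 5.13 × 10⁻³ m/s²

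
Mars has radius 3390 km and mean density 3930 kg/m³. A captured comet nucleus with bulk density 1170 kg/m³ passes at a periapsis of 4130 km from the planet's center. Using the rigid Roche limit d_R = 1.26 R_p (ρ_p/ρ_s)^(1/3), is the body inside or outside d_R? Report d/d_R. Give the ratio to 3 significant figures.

inside; d/d_R ≈ 0.646

d_R = 1.26 × (3390 km) × (3930/1170)^(1/3) = 6397 km
d/d_R = (4130) / (6397) = 0.646
Since d/d_R < 1, the body is inside the Roche limit.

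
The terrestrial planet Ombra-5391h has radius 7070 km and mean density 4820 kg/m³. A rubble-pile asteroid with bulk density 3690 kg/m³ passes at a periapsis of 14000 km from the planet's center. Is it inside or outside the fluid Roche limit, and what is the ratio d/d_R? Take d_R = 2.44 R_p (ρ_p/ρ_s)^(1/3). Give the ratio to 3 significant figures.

inside; d/d_R ≈ 0.742

d_R = 2.44 × (7070 km) × (4820/3690)^(1/3) = 18860 km
d/d_R = (14000) / (18860) = 0.742
Since d/d_R < 1, the body is inside the Roche limit.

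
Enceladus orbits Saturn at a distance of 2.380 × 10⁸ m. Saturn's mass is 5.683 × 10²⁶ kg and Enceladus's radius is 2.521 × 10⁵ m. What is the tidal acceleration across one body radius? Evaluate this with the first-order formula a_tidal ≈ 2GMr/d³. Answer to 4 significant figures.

Differencing GM/(d−r)² and GM/d² to first order in r/d gives 2GMr/d³.
a_tidal = 2GMr/d³
        = 2 × (6.674 × 10⁻¹¹) × (5.683 × 10²⁶) × (2.521 × 10⁵) / (2.380 × 10⁸)³
        = 1.419 × 10⁻³ m/s²

1.419 × 10⁻³ m/s²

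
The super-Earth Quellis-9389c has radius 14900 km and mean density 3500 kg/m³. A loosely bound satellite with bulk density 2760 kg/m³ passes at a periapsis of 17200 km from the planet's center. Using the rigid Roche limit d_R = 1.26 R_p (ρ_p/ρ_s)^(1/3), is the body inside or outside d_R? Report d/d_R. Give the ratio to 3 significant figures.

d_R = 1.26 × (14900 km) × (3500/2760)^(1/3) = 20320 km
d/d_R = (17200) / (20320) = 0.846
Since d/d_R < 1, the body is inside the Roche limit.

inside; d/d_R ≈ 0.846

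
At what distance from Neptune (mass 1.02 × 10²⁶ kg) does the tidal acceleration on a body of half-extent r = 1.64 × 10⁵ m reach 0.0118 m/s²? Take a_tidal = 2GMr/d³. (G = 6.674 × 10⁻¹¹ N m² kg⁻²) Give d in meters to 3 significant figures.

2GMr/d³ = a_tidal  ⇒  d = (2GMr / a_tidal)^(1/3)
d = (2 × 6.674×10⁻¹¹ × (1.02 × 10²⁶) × (1.64 × 10⁵) / (0.0118))^(1/3)
  = 5.74 × 10⁷ m

5.74 × 10⁷ m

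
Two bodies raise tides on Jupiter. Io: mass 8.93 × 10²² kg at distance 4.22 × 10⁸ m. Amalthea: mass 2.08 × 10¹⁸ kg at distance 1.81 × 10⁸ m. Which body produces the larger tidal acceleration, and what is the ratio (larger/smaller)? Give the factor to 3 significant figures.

Io, by a factor of ≈ 3390

The tide-raising term goes as M/d³ (the gradient of a 1/d² field).
Io: (8.93 × 10²²) / (4.22 × 10⁸)³ = 1.188 × 10⁻³
Amalthea: (2.08 × 10¹⁸) / (1.81 × 10⁸)³ = 3.508 × 10⁻⁷
Ratio (larger/smaller) = 3390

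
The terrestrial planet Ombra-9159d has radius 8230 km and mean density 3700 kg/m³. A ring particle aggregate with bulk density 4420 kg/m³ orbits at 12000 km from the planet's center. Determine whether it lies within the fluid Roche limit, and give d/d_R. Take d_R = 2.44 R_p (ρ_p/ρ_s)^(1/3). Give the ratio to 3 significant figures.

inside; d/d_R ≈ 0.634

d_R = 2.44 × (8230 km) × (3700/4420)^(1/3) = 18930 km
d/d_R = (12000) / (18930) = 0.634
Since d/d_R < 1, the body is inside the Roche limit.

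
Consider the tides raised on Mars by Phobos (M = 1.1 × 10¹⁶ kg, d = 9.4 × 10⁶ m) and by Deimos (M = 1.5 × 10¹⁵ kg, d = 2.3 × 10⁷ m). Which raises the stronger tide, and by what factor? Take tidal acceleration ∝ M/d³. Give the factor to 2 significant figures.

Tidal acceleration ∝ M/d³, so compare M/d³ for each.
Phobos: (1.1 × 10¹⁶) / (9.4 × 10⁶)³ = 1.324 × 10⁻⁵
Deimos: (1.5 × 10¹⁵) / (2.3 × 10⁷)³ = 1.233 × 10⁻⁷
Ratio (larger/smaller) = 110

Phobos, by a factor of ≈ 110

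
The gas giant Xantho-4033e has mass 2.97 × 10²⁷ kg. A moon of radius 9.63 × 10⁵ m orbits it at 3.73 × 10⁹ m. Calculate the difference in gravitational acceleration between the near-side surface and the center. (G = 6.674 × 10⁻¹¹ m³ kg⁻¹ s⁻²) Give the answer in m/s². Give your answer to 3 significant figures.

7.36 × 10⁻⁶ m/s²

a_tidal = 2GMr/d³
        = 2 × (6.674 × 10⁻¹¹) × (2.97 × 10²⁷) × (9.63 × 10⁵) / (3.73 × 10⁹)³
        = 7.36 × 10⁻⁶ m/s²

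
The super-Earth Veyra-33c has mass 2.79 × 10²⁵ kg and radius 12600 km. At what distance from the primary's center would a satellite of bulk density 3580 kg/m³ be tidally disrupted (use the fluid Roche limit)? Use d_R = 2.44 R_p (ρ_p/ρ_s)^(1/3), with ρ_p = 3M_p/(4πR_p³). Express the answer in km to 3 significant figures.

ρ_p = 3M_p/(4πR_p³) = 3 × (2.79 × 10²⁵) / (4π × (1.26 × 10⁷ m)³) = 3330 kg/m³
d_R = 2.44 × 12600 km × (3330/3580)^(1/3)
    = 30000 km

30000 km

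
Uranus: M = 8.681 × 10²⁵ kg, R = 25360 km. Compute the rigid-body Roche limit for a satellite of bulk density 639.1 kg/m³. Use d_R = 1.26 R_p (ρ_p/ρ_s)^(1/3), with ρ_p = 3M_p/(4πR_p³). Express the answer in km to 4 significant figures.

40180 km

ρ_p = 3M_p/(4πR_p³) = 3 × (8.681 × 10²⁵) / (4π × (2.536 × 10⁷ m)³) = 1271 kg/m³
d_R = 1.26 × 25360 km × (1271/639.1)^(1/3)
    = 40180 km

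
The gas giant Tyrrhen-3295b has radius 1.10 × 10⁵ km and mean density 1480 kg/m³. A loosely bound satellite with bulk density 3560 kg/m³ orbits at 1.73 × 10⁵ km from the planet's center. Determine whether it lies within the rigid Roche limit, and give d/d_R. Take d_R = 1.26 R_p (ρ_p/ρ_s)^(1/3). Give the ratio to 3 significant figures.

d_R = 1.26 × (1.10 × 10⁵ km) × (1480/3560)^(1/3) = 1.034 × 10⁵ km
d/d_R = (1.73 × 10⁵) / (1.034 × 10⁵) = 1.67
Since d/d_R > 1, the body is outside the Roche limit.

outside; d/d_R ≈ 1.67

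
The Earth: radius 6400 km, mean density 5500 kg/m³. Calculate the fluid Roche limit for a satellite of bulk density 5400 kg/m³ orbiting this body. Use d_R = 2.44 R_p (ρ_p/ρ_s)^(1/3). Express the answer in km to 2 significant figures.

16000 km

d_R = 2.44 × 6400 km × (5500/5400)^(1/3)
    = 16000 km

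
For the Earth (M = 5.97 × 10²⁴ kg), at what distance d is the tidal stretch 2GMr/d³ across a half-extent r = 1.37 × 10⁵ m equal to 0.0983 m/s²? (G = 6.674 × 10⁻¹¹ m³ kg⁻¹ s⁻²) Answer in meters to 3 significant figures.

1.04 × 10⁷ m

2GMr/d³ = a_tidal  ⇒  d = (2GMr / a_tidal)^(1/3)
d = (2 × 6.674×10⁻¹¹ × (5.97 × 10²⁴) × (1.37 × 10⁵) / (0.0983))^(1/3)
  = 1.04 × 10⁷ m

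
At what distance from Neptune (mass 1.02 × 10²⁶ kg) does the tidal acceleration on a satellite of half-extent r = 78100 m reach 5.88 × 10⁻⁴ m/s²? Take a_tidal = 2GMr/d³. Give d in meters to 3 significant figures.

1.22 × 10⁸ m

2GMr/d³ = a_tidal  ⇒  d = (2GMr / a_tidal)^(1/3)
d = (2 × 6.674×10⁻¹¹ × (1.02 × 10²⁶) × (78100) / (5.88 × 10⁻⁴))^(1/3)
  = 1.22 × 10⁸ m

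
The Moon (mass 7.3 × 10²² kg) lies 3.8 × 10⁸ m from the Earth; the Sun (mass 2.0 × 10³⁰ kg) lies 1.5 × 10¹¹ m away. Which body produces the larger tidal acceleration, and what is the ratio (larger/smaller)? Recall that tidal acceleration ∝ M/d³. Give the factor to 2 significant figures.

The Moon, by a factor of ≈ 2.2

Tidal stretch scales as M/d³; compute that for each body.
The Moon: (7.3 × 10²²) / (3.8 × 10⁸)³ = 1.330 × 10⁻³
The Sun: (2.0 × 10³⁰) / (1.5 × 10¹¹)³ = 5.926 × 10⁻⁴
Ratio (larger/smaller) = 2.2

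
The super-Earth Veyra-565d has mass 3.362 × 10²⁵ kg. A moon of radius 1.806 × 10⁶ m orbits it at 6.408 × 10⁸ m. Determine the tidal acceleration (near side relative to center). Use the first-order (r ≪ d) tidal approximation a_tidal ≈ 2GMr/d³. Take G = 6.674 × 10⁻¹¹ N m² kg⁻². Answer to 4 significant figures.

Δa = 2GMr/d³
   = 2 × (6.674 × 10⁻¹¹) × (3.362 × 10²⁵) × (1.806 × 10⁶) / (6.408 × 10⁸)³
   = 3.080 × 10⁻⁵ m/s²

3.080 × 10⁻⁵ m/s²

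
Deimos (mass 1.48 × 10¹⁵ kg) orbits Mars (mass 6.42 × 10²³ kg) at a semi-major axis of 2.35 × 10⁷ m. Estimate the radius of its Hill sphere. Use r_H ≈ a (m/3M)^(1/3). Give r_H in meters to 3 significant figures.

r_H ≈ a (m/3M)^(1/3)
    = (2.35 × 10⁷) × (1.48 × 10¹⁵ / (3 × 6.42 × 10²³))^(1/3)
    = 2.15 × 10⁴ m

2.15 × 10⁴ m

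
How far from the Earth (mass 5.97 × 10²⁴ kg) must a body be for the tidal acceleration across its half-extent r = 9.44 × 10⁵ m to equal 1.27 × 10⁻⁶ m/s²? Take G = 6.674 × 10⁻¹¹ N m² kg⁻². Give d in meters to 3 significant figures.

8.40 × 10⁸ m

2GMr/d³ = a_tidal  ⇒  d = (2GMr / a_tidal)^(1/3)
d = (2 × 6.674×10⁻¹¹ × (5.97 × 10²⁴) × (9.44 × 10⁵) / (1.27 × 10⁻⁶))^(1/3)
  = 8.40 × 10⁸ m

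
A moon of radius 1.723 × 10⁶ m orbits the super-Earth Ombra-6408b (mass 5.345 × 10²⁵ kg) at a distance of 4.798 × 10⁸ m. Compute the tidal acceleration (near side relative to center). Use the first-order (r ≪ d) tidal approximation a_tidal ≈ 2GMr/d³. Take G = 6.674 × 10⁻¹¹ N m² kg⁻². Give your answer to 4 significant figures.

Δg = 2GMr/d³
   = 2 × (6.674 × 10⁻¹¹) × (5.345 × 10²⁵) × (1.723 × 10⁶) / (4.798 × 10⁸)³
   = 1.113 × 10⁻⁴ m/s²

1.113 × 10⁻⁴ m/s²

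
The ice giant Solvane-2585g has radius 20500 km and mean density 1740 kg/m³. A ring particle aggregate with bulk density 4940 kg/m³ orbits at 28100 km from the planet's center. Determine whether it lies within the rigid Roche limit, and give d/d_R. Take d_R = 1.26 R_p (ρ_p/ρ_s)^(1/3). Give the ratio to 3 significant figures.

outside; d/d_R ≈ 1.54

d_R = 1.26 × (20500 km) × (1740/4940)^(1/3) = 18240 km
d/d_R = (28100) / (18240) = 1.54
Since d/d_R > 1, the body is outside the Roche limit.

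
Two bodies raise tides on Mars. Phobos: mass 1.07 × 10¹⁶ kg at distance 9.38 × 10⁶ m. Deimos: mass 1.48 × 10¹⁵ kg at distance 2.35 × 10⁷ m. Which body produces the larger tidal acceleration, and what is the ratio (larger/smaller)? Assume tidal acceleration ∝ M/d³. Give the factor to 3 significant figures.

Compare M/d³ for the two perturbers:
Phobos: (1.07 × 10¹⁶) / (9.38 × 10⁶)³ = 1.297 × 10⁻⁵
Deimos: (1.48 × 10¹⁵) / (2.35 × 10⁷)³ = 1.140 × 10⁻⁷
Ratio (larger/smaller) = 114

Phobos, by a factor of ≈ 114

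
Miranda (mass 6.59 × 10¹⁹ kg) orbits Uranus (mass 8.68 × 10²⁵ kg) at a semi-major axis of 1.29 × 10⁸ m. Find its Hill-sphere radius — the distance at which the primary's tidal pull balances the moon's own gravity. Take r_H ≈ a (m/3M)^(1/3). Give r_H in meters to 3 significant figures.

r_H ≈ a (m/3M)^(1/3)
    = (1.29 × 10⁸) × (6.59 × 10¹⁹ / (3 × 8.68 × 10²⁵))^(1/3)
    = 8.16 × 10⁵ m

8.16 × 10⁵ m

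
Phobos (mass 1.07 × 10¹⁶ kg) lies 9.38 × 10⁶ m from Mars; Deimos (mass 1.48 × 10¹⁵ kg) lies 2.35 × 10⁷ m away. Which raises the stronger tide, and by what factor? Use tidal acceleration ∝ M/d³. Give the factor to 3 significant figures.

Compare M/d³ for the two perturbers:
Phobos: (1.07 × 10¹⁶) / (9.38 × 10⁶)³ = 1.297 × 10⁻⁵
Deimos: (1.48 × 10¹⁵) / (2.35 × 10⁷)³ = 1.140 × 10⁻⁷
Ratio (larger/smaller) = 114

Phobos, by a factor of ≈ 114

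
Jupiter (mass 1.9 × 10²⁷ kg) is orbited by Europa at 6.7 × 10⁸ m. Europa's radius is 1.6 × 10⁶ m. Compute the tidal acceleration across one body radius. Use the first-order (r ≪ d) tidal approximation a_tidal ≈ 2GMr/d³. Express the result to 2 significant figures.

Δa = 2GMr/d³
   = 2 × (6.674 × 10⁻¹¹) × (1.9 × 10²⁷) × (1.6 × 10⁶) / (6.7 × 10⁸)³
   = 1.3 × 10⁻³ m/s²

1.3 × 10⁻³ m/s²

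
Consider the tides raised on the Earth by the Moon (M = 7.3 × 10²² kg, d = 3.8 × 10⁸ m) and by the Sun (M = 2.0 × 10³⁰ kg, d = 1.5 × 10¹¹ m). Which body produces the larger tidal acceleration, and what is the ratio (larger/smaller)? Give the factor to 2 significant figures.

Tidal acceleration ∝ M/d³, so compare M/d³ for each.
The Moon: (7.3 × 10²²) / (3.8 × 10⁸)³ = 1.330 × 10⁻³
The Sun: (2.0 × 10³⁰) / (1.5 × 10¹¹)³ = 5.926 × 10⁻⁴
Ratio (larger/smaller) = 2.2

The Moon, by a factor of ≈ 2.2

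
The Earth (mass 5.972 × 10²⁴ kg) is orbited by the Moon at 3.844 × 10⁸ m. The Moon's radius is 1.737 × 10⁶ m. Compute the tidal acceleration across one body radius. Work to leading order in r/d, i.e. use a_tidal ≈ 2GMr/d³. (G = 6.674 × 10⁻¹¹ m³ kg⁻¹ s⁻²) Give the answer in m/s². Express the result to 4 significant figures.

Δa = 2GMr/d³
   = 2 × (6.674 × 10⁻¹¹) × (5.972 × 10²⁴) × (1.737 × 10⁶) / (3.844 × 10⁸)³
   = 2.438 × 10⁻⁵ m/s²

2.438 × 10⁻⁵ m/s²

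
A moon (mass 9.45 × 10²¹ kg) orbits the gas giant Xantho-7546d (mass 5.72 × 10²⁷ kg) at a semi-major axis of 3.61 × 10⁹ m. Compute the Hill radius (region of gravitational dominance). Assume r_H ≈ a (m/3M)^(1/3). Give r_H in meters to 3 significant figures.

2.96 × 10⁷ m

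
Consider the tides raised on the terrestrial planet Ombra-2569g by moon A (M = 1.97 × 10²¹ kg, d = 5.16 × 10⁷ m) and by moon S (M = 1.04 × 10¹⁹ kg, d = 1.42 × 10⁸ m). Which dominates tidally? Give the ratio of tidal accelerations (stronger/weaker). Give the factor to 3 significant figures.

Moon A, by a factor of ≈ 3950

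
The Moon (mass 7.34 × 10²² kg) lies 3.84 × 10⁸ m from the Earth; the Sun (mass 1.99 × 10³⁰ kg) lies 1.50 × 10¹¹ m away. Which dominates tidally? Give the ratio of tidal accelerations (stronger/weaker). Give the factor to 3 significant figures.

The Moon, by a factor of ≈ 2.20

Tidal stretch scales as M/d³; compute that for each body.
The Moon: (7.34 × 10²²) / (3.84 × 10⁸)³ = 1.296 × 10⁻³
The Sun: (1.99 × 10³⁰) / (1.50 × 10¹¹)³ = 5.896 × 10⁻⁴
Ratio (larger/smaller) = 2.20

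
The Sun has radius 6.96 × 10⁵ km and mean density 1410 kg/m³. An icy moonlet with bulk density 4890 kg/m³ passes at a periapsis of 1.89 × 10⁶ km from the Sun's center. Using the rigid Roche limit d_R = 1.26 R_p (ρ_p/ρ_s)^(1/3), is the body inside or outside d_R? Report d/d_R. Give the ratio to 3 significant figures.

outside; d/d_R ≈ 3.26

d_R = 1.26 × (6.96 × 10⁵ km) × (1410/4890)^(1/3) = 5.794 × 10⁵ km
d/d_R = (1.89 × 10⁶) / (5.794 × 10⁵) = 3.26
Since d/d_R > 1, the body is outside the Roche limit.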